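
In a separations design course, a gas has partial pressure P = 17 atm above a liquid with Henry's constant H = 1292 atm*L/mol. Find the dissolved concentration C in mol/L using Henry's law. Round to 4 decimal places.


C = P / H
C = 17 / 1292
C = 0.0132 mol/L


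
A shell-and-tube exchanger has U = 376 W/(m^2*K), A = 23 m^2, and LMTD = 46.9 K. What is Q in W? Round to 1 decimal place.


Q = U * A * LMTD
Q = 376 * 23 * 46.9
Q = 405591.2 W


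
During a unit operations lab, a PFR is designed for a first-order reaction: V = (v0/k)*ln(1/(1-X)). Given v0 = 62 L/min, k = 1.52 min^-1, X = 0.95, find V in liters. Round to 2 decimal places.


V = (v0/k) * ln(1/(1-X))
V = (62/1.52) * ln(1/(1-0.95))
V = 40.789474 * ln(20.0)
V = 40.789474 * 2.995732
V = 122.19 L


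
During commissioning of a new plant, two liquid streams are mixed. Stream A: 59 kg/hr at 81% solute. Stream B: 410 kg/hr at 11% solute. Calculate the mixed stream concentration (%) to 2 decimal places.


Mass balance on solute: F1*x1 + F2*x2 = F3*x3
F3 = F1 + F2 = 59 + 410 = 469 kg/hr
x3 = (F1*x1 + F2*x2)/F3
x3 = (59*0.81 + 410*0.11) / 469
x3 = 19.81%


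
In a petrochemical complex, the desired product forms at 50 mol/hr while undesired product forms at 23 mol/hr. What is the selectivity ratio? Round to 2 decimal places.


S = desired product rate / undesired product rate
S = 50 / 23
S = 2.17


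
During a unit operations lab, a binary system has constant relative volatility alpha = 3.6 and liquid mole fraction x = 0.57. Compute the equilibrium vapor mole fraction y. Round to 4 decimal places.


y = alpha*x / (1 + (alpha-1)*x)
y = 3.6*0.57 / (1 + (3.6-1)*0.57)
y = 2.052 / (1 + 1.482)
y = 2.052 / 2.482
y = 0.8268


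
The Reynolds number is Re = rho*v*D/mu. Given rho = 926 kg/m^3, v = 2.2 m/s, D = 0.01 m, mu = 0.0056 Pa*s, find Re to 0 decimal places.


Re = rho * v * D / mu
Re = 926 * 2.2 * 0.01 / 0.0056
Re = 20.372 / 0.0056
Re = 3638


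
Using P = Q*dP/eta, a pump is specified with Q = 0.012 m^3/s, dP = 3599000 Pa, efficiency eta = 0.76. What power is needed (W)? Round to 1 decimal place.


P = Q * dP / eta
P = 0.012 * 3599000 / 0.76
P = 43188.0 / 0.76
P = 56826.3 W


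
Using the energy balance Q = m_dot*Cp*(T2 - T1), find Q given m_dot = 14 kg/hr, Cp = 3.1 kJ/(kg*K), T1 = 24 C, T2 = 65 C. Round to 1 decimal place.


Q = m_dot * Cp * (T2 - T1)
Q = 14 * 3.1 * (65 - 24)
Q = 14 * 3.1 * 41
Q = 1779.4 kJ/hr


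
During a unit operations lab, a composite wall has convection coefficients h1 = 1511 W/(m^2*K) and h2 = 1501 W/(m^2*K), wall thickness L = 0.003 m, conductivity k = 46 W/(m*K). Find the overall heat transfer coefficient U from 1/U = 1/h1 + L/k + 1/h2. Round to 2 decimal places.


1/U = 1/h1 + L/k + 1/h2
1/U = 1/1511 + 0.003/46 + 1/1501
1/U = 0.0006618134 + 6.52174e-05 + 0.0006662225
1/U = 0.0013932533
U = 717.74 W/(m^2*K)


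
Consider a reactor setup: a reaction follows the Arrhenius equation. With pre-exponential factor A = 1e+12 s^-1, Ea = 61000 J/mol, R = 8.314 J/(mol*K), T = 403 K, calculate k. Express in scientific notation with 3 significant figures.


k = A * exp(-Ea/(R*T))
k = 1e+12 * exp(-61000 / (8.314 * 403))
k = 1e+12 * exp(-18.20601)
k = 1.24e+04


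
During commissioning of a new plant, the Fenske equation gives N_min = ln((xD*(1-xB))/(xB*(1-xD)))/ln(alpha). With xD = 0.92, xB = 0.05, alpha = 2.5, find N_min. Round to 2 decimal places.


N_min = ln((xD*(1-xB))/(xB*(1-xD))) / ln(alpha)
Numerator inside ln: 0.874 / 0.004 = 218.5
ln(218.5) = 5.386786
ln(alpha) = ln(2.5) = 0.916291
N_min = 5.386786 / 0.916291 = 5.88


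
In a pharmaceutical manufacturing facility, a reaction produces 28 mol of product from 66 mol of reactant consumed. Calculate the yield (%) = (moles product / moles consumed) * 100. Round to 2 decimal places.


Yield = (moles product / moles consumed) * 100%
Yield = (28 / 66) * 100
Yield = 0.4242 * 100
Yield = 42.42%


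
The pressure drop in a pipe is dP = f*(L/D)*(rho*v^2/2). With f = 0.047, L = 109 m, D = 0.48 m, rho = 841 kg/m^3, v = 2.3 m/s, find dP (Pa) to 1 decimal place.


dP = f * (L/D) * (rho*v^2/2)
dP = 0.047 * (109/0.48) * (841*2.3^2/2)
L/D = 227.08333333
rho*v^2/2 = 841*5.29/2 = 2224.445
dP = 0.047 * 227.08333333 * 2224.445
dP = 23741.3 Pa


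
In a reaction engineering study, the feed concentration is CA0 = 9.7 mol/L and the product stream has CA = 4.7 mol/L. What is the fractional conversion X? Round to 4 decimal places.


X = (CA0 - CA) / CA0
X = (9.7 - 4.7) / 9.7
X = 5.0 / 9.7
X = 0.5155


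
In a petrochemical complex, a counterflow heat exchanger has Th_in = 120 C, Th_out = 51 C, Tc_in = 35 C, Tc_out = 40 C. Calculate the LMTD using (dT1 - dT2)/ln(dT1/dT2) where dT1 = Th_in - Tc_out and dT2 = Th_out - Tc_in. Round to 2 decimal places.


dT1 = Th_in - Tc_out = 120 - 40 = 80
dT2 = Th_out - Tc_in = 51 - 35 = 16
LMTD = (dT1 - dT2) / ln(dT1/dT2)
LMTD = (80 - 16) / ln(80/16)
LMTD = 39.77 K


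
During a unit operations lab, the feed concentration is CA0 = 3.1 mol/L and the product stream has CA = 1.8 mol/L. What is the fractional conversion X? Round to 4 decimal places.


X = (CA0 - CA) / CA0
X = (3.1 - 1.8) / 3.1
X = 1.3 / 3.1
X = 0.4194


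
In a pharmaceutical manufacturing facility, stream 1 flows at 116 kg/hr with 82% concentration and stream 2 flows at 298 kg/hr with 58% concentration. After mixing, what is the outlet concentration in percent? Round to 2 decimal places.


Mass balance on solute: F1*x1 + F2*x2 = F3*x3
F3 = F1 + F2 = 116 + 298 = 414 kg/hr
x3 = (F1*x1 + F2*x2)/F3
x3 = (116*0.82 + 298*0.58) / 414
x3 = 64.72%


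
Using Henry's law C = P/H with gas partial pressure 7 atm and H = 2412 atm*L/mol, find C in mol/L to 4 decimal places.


C = P / H
C = 7 / 2412
C = 0.0029 mol/L


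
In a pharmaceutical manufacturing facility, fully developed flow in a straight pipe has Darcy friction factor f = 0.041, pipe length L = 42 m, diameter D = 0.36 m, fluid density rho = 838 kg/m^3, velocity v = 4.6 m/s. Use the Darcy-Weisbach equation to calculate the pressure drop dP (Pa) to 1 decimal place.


dP = f * (L/D) * (rho*v^2/2)
dP = 0.041 * (42/0.36) * (838*4.6^2/2)
L/D = 116.66666667
rho*v^2/2 = 838*21.16/2 = 8866.04
dP = 0.041 * 116.66666667 * 8866.04
dP = 42409.2 Pa


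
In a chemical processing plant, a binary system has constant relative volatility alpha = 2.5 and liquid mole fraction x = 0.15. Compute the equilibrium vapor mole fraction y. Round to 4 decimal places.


y = alpha*x / (1 + (alpha-1)*x)
y = 2.5*0.15 / (1 + (2.5-1)*0.15)
y = 0.375 / (1 + 0.225)
y = 0.375 / 1.225
y = 0.3061


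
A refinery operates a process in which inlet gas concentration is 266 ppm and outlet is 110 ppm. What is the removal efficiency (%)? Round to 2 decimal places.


Efficiency = (G_in - G_out) / G_in * 100%
Efficiency = (266 - 110) / 266 * 100
Efficiency = 156 / 266 * 100
Efficiency = 58.65%


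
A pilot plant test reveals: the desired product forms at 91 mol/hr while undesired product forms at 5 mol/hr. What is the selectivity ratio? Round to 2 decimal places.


S = desired product rate / undesired product rate
S = 91 / 5
S = 18.20


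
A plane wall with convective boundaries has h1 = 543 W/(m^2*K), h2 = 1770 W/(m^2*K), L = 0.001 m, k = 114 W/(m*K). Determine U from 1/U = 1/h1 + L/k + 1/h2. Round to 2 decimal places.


1/U = 1/h1 + L/k + 1/h2
1/U = 1/543 + 0.001/114 + 1/1770
1/U = 0.0018416206 + 8.7719e-06 + 0.0005649718
1/U = 0.0024153643
U = 414.02 W/(m^2*K)


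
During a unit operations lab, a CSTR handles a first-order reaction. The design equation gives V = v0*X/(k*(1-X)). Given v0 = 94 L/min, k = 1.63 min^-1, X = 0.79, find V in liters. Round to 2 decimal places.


V = v0 * X / (k * (1 - X))
V = 94 * 0.79 / (1.63 * (1 - 0.79))
V = 74.26 / (1.63 * 0.21)
V = 74.26 / 0.3423
V = 216.94 L


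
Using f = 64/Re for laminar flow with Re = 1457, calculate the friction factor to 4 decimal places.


f = 64 / Re
f = 64 / 1457
f = 0.0439


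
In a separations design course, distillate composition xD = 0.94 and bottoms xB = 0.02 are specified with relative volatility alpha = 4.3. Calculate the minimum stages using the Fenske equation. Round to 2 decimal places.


N_min = ln((xD*(1-xB))/(xB*(1-xD))) / ln(alpha)
Numerator inside ln: 0.9212 / 0.0012 = 767.666667
ln(767.666667) = 6.643356
ln(alpha) = ln(4.3) = 1.458615
N_min = 6.643356 / 1.458615 = 4.55


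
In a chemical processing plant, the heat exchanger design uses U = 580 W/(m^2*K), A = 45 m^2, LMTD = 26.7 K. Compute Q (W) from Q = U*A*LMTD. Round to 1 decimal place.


Q = U * A * LMTD
Q = 580 * 45 * 26.7
Q = 696870.0 W


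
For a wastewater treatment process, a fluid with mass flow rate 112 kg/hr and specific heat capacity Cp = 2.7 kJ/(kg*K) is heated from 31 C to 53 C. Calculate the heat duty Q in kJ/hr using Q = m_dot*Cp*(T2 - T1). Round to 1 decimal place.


Q = m_dot * Cp * (T2 - T1)
Q = 112 * 2.7 * (53 - 31)
Q = 112 * 2.7 * 22
Q = 6652.8 kJ/hr


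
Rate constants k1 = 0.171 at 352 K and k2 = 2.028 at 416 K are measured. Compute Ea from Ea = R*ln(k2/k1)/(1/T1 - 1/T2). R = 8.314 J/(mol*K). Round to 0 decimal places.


Ea = R * ln(k2/k1) / (1/T1 - 1/T2)
ln(k2/k1) = ln(2.028/0.171) = 2.4731418
1/T1 - 1/T2 = 1/352 - 1/416 = 0.000437062937
Ea = 8.314 * 2.4731418 / 0.000437062937
Ea = 47045 J/mol


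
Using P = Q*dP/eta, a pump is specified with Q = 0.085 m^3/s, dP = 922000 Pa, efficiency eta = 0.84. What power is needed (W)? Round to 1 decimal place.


P = Q * dP / eta
P = 0.085 * 922000 / 0.84
P = 78370.0 / 0.84
P = 93297.6 W


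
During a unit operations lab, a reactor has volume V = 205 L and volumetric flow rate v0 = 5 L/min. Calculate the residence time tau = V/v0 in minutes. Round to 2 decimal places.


tau = V / v0
tau = 205 / 5
tau = 41.00 min


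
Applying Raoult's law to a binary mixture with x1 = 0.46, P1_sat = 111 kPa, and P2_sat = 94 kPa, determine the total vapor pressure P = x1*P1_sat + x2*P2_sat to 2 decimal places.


P = x1*P1_sat + x2*P2_sat
x2 = 1 - x1 = 1 - 0.46 = 0.54
P = 0.46*111 + 0.54*94
P = 51.06 + 50.76
P = 101.82 kPa


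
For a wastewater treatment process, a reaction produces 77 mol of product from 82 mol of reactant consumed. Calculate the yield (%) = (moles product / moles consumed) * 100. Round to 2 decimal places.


Yield = (moles product / moles consumed) * 100%
Yield = (77 / 82) * 100
Yield = 0.939 * 100
Yield = 93.90%


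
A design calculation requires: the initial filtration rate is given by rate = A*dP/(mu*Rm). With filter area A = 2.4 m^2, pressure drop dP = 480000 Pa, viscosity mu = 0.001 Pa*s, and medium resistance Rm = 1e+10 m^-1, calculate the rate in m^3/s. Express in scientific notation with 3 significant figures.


rate = A * dP / (mu * Rm)
rate = 2.4 * 480000 / (0.001 * 1e+10)
rate = 1152000.0 / 1.000e+07
rate = 1.15e-01 m^3/s


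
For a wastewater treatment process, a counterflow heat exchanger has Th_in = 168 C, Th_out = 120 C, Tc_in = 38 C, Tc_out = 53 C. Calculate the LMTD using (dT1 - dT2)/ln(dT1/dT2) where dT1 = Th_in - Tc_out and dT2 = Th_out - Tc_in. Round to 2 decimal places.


dT1 = Th_in - Tc_out = 168 - 53 = 115
dT2 = Th_out - Tc_in = 120 - 38 = 82
LMTD = (dT1 - dT2) / ln(dT1/dT2)
LMTD = (115 - 82) / ln(115/82)
LMTD = 97.57 K


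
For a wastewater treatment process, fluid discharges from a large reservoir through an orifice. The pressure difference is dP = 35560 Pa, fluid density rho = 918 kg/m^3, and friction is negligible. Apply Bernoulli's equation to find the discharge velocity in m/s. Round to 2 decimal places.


v = sqrt(2*dP/rho)
v = sqrt(2*35560/918)
v = sqrt(77.472767)
v = 8.80 m/s


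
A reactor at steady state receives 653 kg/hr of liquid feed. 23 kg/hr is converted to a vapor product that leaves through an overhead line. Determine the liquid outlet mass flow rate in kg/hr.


Steady-state mass balance on the main outlet: F_out = F_in - F_removed
F_out = 653 - 23
F_out = 630 kg/hr


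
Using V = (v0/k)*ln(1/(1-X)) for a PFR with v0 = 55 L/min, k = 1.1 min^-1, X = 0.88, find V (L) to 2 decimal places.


V = (v0/k) * ln(1/(1-X))
V = (55/1.1) * ln(1/(1-0.88))
V = 50.0 * ln(8.333333)
V = 50.0 * 2.120263
V = 106.01 L


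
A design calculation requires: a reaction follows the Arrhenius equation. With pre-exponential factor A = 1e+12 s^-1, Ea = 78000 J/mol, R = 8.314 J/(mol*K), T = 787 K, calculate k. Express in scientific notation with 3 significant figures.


k = A * exp(-Ea/(R*T))
k = 1e+12 * exp(-78000 / (8.314 * 787))
k = 1e+12 * exp(-11.920922)
k = 6.65e+06


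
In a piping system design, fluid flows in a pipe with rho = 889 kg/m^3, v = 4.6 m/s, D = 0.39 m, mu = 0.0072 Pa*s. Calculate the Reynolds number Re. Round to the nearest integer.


Re = rho * v * D / mu
Re = 889 * 4.6 * 0.39 / 0.0072
Re = 1594.866 / 0.0072
Re = 221509


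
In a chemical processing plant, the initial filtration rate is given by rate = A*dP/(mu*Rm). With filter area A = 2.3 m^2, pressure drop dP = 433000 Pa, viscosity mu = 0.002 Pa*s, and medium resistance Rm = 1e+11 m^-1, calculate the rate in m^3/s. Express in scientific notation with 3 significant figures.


rate = A * dP / (mu * Rm)
rate = 2.3 * 433000 / (0.002 * 1e+11)
rate = 995900.0 / 2.000e+08
rate = 4.98e-03 m^3/s


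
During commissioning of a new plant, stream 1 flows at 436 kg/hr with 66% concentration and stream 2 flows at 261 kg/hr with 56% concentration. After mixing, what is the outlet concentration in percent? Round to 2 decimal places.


Mass balance on solute: F1*x1 + F2*x2 = F3*x3
F3 = F1 + F2 = 436 + 261 = 697 kg/hr
x3 = (F1*x1 + F2*x2)/F3
x3 = (436*0.66 + 261*0.56) / 697
x3 = 62.26%


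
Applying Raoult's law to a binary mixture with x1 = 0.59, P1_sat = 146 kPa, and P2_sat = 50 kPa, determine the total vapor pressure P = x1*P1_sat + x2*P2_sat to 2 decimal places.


P = x1*P1_sat + x2*P2_sat
x2 = 1 - x1 = 1 - 0.59 = 0.41
P = 0.59*146 + 0.41*50
P = 86.14 + 20.5
P = 106.64 kPa


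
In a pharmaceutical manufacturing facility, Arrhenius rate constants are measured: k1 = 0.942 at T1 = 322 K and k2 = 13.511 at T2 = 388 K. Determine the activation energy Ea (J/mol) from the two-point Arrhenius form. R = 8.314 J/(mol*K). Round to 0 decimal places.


Ea = R * ln(k2/k1) / (1/T1 - 1/T2)
ln(k2/k1) = ln(13.511/0.942) = 2.6632542
1/T1 - 1/T2 = 1/322 - 1/388 = 0.000528270474
Ea = 8.314 * 2.6632542 / 0.000528270474
Ea = 41915 J/mol


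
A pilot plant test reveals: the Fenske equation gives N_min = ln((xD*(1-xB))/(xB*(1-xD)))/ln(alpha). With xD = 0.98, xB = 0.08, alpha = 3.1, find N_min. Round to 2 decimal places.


N_min = ln((xD*(1-xB))/(xB*(1-xD))) / ln(alpha)
Numerator inside ln: 0.9016 / 0.0016 = 563.5
ln(563.5) = 6.334167
ln(alpha) = ln(3.1) = 1.131402
N_min = 6.334167 / 1.131402 = 5.60


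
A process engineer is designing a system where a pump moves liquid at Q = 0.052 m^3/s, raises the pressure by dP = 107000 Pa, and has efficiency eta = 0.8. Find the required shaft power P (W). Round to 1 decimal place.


P = Q * dP / eta
P = 0.052 * 107000 / 0.8
P = 5564.0 / 0.8
P = 6955.0 W


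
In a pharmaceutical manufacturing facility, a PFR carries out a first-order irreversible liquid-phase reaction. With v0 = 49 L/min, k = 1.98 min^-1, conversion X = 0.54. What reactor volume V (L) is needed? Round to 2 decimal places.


V = (v0/k) * ln(1/(1-X))
V = (49/1.98) * ln(1/(1-0.54))
V = 24.747475 * ln(2.173913)
V = 24.747475 * 0.776529
V = 19.22 L


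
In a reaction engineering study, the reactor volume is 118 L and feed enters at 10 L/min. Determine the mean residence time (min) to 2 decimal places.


tau = V / v0
tau = 118 / 10
tau = 11.80 min


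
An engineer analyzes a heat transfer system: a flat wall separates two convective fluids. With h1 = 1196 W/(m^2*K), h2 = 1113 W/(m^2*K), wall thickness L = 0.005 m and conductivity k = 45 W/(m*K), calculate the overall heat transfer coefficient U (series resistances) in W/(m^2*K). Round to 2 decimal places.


1/U = 1/h1 + L/k + 1/h2
1/U = 1/1196 + 0.005/45 + 1/1113
1/U = 0.0008361204 + 0.0001111111 + 0.0008984726
1/U = 0.0018457041
U = 541.80 W/(m^2*K)


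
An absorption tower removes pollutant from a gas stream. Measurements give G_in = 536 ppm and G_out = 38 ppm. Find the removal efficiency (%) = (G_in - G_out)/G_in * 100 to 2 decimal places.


Efficiency = (G_in - G_out) / G_in * 100%
Efficiency = (536 - 38) / 536 * 100
Efficiency = 498 / 536 * 100
Efficiency = 92.91%


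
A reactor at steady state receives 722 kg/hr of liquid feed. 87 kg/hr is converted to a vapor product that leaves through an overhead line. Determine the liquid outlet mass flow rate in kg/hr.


Steady-state mass balance on the main outlet: F_out = F_in - F_removed
F_out = 722 - 87
F_out = 635 kg/hr


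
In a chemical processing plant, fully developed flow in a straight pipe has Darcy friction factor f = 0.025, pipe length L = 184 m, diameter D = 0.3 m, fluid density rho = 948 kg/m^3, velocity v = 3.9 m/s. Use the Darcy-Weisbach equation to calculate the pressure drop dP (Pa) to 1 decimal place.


dP = f * (L/D) * (rho*v^2/2)
dP = 0.025 * (184/0.3) * (948*3.9^2/2)
L/D = 613.33333333
rho*v^2/2 = 948*15.21/2 = 7209.54
dP = 0.025 * 613.33333333 * 7209.54
dP = 110546.3 Pa


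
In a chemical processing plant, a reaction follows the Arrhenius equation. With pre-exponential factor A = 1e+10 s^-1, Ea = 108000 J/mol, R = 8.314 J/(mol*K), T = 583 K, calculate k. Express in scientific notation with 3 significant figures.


k = A * exp(-Ea/(R*T))
k = 1e+10 * exp(-108000 / (8.314 * 583))
k = 1e+10 * exp(-22.281539)
k = 2.10e+00


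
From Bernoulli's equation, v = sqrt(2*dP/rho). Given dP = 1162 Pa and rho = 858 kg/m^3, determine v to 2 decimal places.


v = sqrt(2*dP/rho)
v = sqrt(2*1162/858)
v = sqrt(2.708625)
v = 1.65 m/s


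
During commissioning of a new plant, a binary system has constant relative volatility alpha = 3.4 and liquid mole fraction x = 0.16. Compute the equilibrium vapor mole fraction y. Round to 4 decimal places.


y = alpha*x / (1 + (alpha-1)*x)
y = 3.4*0.16 / (1 + (3.4-1)*0.16)
y = 0.544 / (1 + 0.384)
y = 0.544 / 1.384
y = 0.3931


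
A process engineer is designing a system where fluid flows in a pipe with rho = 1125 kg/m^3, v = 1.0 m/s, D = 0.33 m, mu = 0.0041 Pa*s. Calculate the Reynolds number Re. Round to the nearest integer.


Re = rho * v * D / mu
Re = 1125 * 1.0 * 0.33 / 0.0041
Re = 371.25 / 0.0041
Re = 90549


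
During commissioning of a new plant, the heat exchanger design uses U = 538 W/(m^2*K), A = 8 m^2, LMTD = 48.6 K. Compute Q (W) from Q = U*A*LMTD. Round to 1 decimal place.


Q = U * A * LMTD
Q = 538 * 8 * 48.6
Q = 209174.4 W


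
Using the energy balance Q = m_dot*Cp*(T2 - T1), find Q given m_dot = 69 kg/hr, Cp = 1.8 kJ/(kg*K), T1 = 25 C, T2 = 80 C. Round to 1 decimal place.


Q = m_dot * Cp * (T2 - T1)
Q = 69 * 1.8 * (80 - 25)
Q = 69 * 1.8 * 55
Q = 6831.0 kJ/hr


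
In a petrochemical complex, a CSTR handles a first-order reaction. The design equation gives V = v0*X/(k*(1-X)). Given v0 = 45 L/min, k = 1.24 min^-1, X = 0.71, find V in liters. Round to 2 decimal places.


V = v0 * X / (k * (1 - X))
V = 45 * 0.71 / (1.24 * (1 - 0.71))
V = 31.95 / (1.24 * 0.29)
V = 31.95 / 0.3596
V = 88.85 L


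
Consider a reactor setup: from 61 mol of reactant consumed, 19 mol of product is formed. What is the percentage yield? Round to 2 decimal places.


Yield = (moles product / moles consumed) * 100%
Yield = (19 / 61) * 100
Yield = 0.3115 * 100
Yield = 31.15%


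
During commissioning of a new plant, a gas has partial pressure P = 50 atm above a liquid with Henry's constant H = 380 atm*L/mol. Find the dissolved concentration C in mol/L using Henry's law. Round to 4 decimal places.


C = P / H
C = 50 / 380
C = 0.1316 mol/L


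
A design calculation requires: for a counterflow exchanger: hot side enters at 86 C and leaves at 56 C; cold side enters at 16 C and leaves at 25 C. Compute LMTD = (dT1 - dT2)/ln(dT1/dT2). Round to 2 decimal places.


dT1 = Th_in - Tc_out = 86 - 25 = 61
dT2 = Th_out - Tc_in = 56 - 16 = 40
LMTD = (dT1 - dT2) / ln(dT1/dT2)
LMTD = (61 - 40) / ln(61/40)
LMTD = 49.76 K


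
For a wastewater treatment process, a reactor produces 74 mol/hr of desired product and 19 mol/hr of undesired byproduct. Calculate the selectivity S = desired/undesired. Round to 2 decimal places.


S = desired product rate / undesired product rate
S = 74 / 19
S = 3.89


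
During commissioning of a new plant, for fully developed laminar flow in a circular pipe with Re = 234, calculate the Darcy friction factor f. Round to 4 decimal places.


f = 64 / Re
f = 64 / 234
f = 0.2735


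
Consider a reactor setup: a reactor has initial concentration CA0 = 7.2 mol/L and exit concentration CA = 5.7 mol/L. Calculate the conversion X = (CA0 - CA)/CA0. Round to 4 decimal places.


X = (CA0 - CA) / CA0
X = (7.2 - 5.7) / 7.2
X = 1.5 / 7.2
X = 0.2083


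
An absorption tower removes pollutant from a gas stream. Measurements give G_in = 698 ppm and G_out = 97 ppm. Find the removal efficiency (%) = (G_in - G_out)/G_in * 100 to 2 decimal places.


Efficiency = (G_in - G_out) / G_in * 100%
Efficiency = (698 - 97) / 698 * 100
Efficiency = 601 / 698 * 100
Efficiency = 86.10%


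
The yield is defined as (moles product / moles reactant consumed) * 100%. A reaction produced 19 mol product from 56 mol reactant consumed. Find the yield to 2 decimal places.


Yield = (moles product / moles consumed) * 100%
Yield = (19 / 56) * 100
Yield = 0.3393 * 100
Yield = 33.93%


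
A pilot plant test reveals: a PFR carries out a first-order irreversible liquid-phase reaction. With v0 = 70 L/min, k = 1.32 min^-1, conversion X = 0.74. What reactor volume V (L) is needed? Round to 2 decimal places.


V = (v0/k) * ln(1/(1-X))
V = (70/1.32) * ln(1/(1-0.74))
V = 53.030303 * ln(3.846154)
V = 53.030303 * 1.347074
V = 71.44 L


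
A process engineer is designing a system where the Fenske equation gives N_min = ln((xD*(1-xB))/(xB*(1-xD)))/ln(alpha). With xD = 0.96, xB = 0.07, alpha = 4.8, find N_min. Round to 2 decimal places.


N_min = ln((xD*(1-xB))/(xB*(1-xD))) / ln(alpha)
Numerator inside ln: 0.8928 / 0.0028 = 318.857143
ln(318.857143) = 5.764743
ln(alpha) = ln(4.8) = 1.568616
N_min = 5.764743 / 1.568616 = 3.68


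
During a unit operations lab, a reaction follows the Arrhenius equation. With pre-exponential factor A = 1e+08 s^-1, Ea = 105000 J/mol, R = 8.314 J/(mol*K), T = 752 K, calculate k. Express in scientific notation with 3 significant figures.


k = A * exp(-Ea/(R*T))
k = 1e+08 * exp(-105000 / (8.314 * 752))
k = 1e+08 * exp(-16.794282)
k = 5.09e+00


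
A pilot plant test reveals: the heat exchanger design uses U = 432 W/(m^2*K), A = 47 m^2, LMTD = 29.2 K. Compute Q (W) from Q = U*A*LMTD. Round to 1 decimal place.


Q = U * A * LMTD
Q = 432 * 47 * 29.2
Q = 592876.8 W


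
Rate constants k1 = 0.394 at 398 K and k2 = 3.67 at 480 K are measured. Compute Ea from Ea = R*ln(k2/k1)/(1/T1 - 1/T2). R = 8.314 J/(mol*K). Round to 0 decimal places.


Ea = R * ln(k2/k1) / (1/T1 - 1/T2)
ln(k2/k1) = ln(3.67/0.394) = 2.231596
1/T1 - 1/T2 = 1/398 - 1/480 = 0.000429229481
Ea = 8.314 * 2.231596 / 0.000429229481
Ea = 43225 J/mol


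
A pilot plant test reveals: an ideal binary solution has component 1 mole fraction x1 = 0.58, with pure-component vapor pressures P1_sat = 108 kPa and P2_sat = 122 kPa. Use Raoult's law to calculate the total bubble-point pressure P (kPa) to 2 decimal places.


P = x1*P1_sat + x2*P2_sat
x2 = 1 - x1 = 1 - 0.58 = 0.42
P = 0.58*108 + 0.42*122
P = 62.64 + 51.24
P = 113.88 kPa


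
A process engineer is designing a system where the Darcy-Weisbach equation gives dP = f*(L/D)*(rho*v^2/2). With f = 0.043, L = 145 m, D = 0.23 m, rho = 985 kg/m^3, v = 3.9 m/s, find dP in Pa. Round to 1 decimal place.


dP = f * (L/D) * (rho*v^2/2)
dP = 0.043 * (145/0.23) * (985*3.9^2/2)
L/D = 630.43478261
rho*v^2/2 = 985*15.21/2 = 7490.925
dP = 0.043 * 630.43478261 * 7490.925
dP = 203069.2 Pa


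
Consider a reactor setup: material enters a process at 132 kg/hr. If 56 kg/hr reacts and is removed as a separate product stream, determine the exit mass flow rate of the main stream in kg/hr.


Steady-state mass balance on the main outlet: F_out = F_in - F_removed
F_out = 132 - 56
F_out = 76 kg/hr


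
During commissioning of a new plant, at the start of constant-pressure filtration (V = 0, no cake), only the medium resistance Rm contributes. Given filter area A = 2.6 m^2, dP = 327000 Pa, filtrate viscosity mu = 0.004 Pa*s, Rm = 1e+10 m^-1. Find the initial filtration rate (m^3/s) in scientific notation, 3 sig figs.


rate = A * dP / (mu * Rm)
rate = 2.6 * 327000 / (0.004 * 1e+10)
rate = 850200.0 / 4.000e+07
rate = 2.13e-02 m^3/s


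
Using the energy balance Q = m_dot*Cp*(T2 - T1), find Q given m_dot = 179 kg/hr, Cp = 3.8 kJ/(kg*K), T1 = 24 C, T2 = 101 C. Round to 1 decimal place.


Q = m_dot * Cp * (T2 - T1)
Q = 179 * 3.8 * (101 - 24)
Q = 179 * 3.8 * 77
Q = 52375.4 kJ/hr


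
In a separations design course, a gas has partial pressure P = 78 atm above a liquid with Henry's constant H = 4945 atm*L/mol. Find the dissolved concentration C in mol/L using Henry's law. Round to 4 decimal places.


C = P / H
C = 78 / 4945
C = 0.0158 mol/L


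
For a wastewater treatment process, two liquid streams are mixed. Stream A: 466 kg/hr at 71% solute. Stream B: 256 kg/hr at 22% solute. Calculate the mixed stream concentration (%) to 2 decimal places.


Mass balance on solute: F1*x1 + F2*x2 = F3*x3
F3 = F1 + F2 = 466 + 256 = 722 kg/hr
x3 = (F1*x1 + F2*x2)/F3
x3 = (466*0.71 + 256*0.22) / 722
x3 = 53.63%


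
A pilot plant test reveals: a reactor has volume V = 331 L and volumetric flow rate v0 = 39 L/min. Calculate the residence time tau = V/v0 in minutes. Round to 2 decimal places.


tau = V / v0
tau = 331 / 39
tau = 8.49 min


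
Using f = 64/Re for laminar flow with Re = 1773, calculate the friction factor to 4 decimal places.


f = 64 / Re
f = 64 / 1773
f = 0.0361


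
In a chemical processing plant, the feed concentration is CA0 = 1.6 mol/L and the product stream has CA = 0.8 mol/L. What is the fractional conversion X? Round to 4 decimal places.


X = (CA0 - CA) / CA0
X = (1.6 - 0.8) / 1.6
X = 0.8 / 1.6
X = 0.5000


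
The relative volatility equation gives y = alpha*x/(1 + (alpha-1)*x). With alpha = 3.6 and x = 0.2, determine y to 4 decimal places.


y = alpha*x / (1 + (alpha-1)*x)
y = 3.6*0.2 / (1 + (3.6-1)*0.2)
y = 0.72 / (1 + 0.52)
y = 0.72 / 1.52
y = 0.4737


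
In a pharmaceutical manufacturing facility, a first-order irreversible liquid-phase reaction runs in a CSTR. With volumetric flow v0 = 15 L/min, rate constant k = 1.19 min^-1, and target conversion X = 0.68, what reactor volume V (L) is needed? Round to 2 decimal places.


V = v0 * X / (k * (1 - X))
V = 15 * 0.68 / (1.19 * (1 - 0.68))
V = 10.2 / (1.19 * 0.32)
V = 10.2 / 0.3808
V = 26.79 L


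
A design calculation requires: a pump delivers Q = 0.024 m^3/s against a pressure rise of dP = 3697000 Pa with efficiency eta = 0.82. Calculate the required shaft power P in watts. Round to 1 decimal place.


P = Q * dP / eta
P = 0.024 * 3697000 / 0.82
P = 88728.0 / 0.82
P = 108204.9 W


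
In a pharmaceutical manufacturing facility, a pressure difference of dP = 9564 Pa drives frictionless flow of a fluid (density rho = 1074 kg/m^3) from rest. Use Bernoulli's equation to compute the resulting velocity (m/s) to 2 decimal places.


v = sqrt(2*dP/rho)
v = sqrt(2*9564/1074)
v = sqrt(17.810056)
v = 4.22 m/s


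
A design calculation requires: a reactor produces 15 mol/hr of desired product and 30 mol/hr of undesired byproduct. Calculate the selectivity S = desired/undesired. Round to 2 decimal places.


S = desired product rate / undesired product rate
S = 15 / 30
S = 0.50


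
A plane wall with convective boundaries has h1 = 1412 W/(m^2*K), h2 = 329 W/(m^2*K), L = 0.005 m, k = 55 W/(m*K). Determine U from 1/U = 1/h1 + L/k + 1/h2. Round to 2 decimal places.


1/U = 1/h1 + L/k + 1/h2
1/U = 1/1412 + 0.005/55 + 1/329
1/U = 0.0007082153 + 9.09091e-05 + 0.0030395137
1/U = 0.0038386381
U = 260.51 W/(m^2*K)


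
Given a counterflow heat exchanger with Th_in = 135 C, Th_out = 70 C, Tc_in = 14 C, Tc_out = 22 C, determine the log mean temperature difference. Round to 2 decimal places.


dT1 = Th_in - Tc_out = 135 - 22 = 113
dT2 = Th_out - Tc_in = 70 - 14 = 56
LMTD = (dT1 - dT2) / ln(dT1/dT2)
LMTD = (113 - 56) / ln(113/56)
LMTD = 81.19 K


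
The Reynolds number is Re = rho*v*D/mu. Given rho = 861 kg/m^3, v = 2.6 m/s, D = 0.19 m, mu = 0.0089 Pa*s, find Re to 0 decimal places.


Re = rho * v * D / mu
Re = 861 * 2.6 * 0.19 / 0.0089
Re = 425.334 / 0.0089
Re = 47790


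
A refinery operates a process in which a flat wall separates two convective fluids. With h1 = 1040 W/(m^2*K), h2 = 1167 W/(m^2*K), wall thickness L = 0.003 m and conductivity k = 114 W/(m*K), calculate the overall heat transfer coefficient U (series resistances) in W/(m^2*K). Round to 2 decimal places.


1/U = 1/h1 + L/k + 1/h2
1/U = 1/1040 + 0.003/114 + 1/1167
1/U = 0.0009615385 + 2.63158e-05 + 0.000856898
1/U = 0.0018447523
U = 542.08 W/(m^2*K)


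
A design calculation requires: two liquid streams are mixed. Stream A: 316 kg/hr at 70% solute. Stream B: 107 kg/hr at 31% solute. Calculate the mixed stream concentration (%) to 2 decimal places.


Mass balance on solute: F1*x1 + F2*x2 = F3*x3
F3 = F1 + F2 = 316 + 107 = 423 kg/hr
x3 = (F1*x1 + F2*x2)/F3
x3 = (316*0.7 + 107*0.31) / 423
x3 = 60.13%


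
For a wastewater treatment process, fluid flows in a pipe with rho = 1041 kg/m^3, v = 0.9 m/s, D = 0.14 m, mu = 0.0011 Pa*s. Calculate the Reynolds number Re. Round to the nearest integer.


Re = rho * v * D / mu
Re = 1041 * 0.9 * 0.14 / 0.0011
Re = 131.166 / 0.0011
Re = 119242


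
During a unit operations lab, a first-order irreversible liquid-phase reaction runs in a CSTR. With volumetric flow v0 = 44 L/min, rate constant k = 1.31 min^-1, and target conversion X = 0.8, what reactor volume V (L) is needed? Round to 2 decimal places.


V = v0 * X / (k * (1 - X))
V = 44 * 0.8 / (1.31 * (1 - 0.8))
V = 35.2 / (1.31 * 0.2)
V = 35.2 / 0.262
V = 134.35 L


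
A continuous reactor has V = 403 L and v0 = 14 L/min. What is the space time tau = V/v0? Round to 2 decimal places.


tau = V / v0
tau = 403 / 14
tau = 28.79 min


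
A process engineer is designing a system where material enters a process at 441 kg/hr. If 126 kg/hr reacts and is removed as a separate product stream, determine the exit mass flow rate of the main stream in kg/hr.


Steady-state mass balance on the main outlet: F_out = F_in - F_removed
F_out = 441 - 126
F_out = 315 kg/hr


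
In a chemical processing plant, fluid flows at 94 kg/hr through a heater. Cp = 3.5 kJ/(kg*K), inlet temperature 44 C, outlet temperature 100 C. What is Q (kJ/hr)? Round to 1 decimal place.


Q = m_dot * Cp * (T2 - T1)
Q = 94 * 3.5 * (100 - 44)
Q = 94 * 3.5 * 56
Q = 18424.0 kJ/hr


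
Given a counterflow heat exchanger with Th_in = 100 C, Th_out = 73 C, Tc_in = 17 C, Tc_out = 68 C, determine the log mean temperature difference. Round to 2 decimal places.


dT1 = Th_in - Tc_out = 100 - 68 = 32
dT2 = Th_out - Tc_in = 73 - 17 = 56
LMTD = (dT1 - dT2) / ln(dT1/dT2)
LMTD = (32 - 56) / ln(32/56)
LMTD = 42.89 K


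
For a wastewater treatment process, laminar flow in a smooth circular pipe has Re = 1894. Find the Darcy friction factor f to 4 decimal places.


f = 64 / Re
f = 64 / 1894
f = 0.0338


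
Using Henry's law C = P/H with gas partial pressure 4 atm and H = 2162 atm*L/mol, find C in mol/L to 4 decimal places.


C = P / H
C = 4 / 2162
C = 0.0019 mol/L


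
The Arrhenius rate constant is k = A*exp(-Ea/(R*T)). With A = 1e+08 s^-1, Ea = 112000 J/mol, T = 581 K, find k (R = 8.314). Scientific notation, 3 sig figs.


k = A * exp(-Ea/(R*T))
k = 1e+08 * exp(-112000 / (8.314 * 581))
k = 1e+08 * exp(-23.186322)
k = 8.52e-03


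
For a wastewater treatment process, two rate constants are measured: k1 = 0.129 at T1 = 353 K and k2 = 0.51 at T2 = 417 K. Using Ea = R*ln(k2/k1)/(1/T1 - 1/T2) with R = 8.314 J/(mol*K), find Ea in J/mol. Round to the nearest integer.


Ea = R * ln(k2/k1) / (1/T1 - 1/T2)
ln(k2/k1) = ln(0.51/0.129) = 1.3745983
1/T1 - 1/T2 = 1/353 - 1/417 = 0.000434779655
Ea = 8.314 * 1.3745983 / 0.000434779655
Ea = 26286 J/mol


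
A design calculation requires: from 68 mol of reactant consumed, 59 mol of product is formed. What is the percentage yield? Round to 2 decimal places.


Yield = (moles product / moles consumed) * 100%
Yield = (59 / 68) * 100
Yield = 0.8676 * 100
Yield = 86.76%


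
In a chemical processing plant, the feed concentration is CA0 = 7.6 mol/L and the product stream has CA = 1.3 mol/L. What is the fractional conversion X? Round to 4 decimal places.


X = (CA0 - CA) / CA0
X = (7.6 - 1.3) / 7.6
X = 6.3 / 7.6
X = 0.8289


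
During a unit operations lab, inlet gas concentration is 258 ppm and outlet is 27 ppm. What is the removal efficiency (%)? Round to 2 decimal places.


Efficiency = (G_in - G_out) / G_in * 100%
Efficiency = (258 - 27) / 258 * 100
Efficiency = 231 / 258 * 100
Efficiency = 89.53%


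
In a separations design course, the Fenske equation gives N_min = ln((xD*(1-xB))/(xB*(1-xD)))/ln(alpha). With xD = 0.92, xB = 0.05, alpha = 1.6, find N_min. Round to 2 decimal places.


N_min = ln((xD*(1-xB))/(xB*(1-xD))) / ln(alpha)
Numerator inside ln: 0.874 / 0.004 = 218.5
ln(218.5) = 5.386786
ln(alpha) = ln(1.6) = 0.470004
N_min = 5.386786 / 0.470004 = 11.46


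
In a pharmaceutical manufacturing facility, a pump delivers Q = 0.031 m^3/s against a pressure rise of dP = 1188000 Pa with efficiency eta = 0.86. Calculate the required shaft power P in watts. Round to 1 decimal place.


P = Q * dP / eta
P = 0.031 * 1188000 / 0.86
P = 36828.0 / 0.86
P = 42823.3 W


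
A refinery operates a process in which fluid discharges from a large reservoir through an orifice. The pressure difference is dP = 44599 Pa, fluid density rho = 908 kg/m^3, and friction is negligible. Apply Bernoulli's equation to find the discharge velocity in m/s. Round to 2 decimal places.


v = sqrt(2*dP/rho)
v = sqrt(2*44599/908)
v = sqrt(98.235683)
v = 9.91 m/s


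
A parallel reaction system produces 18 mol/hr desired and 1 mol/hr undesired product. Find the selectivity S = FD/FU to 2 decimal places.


S = desired product rate / undesired product rate
S = 18 / 1
S = 18.00


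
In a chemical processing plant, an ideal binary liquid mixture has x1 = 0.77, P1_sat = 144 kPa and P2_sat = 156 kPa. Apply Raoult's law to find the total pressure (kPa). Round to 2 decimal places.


P = x1*P1_sat + x2*P2_sat
x2 = 1 - x1 = 1 - 0.77 = 0.23
P = 0.77*144 + 0.23*156
P = 110.88 + 35.88
P = 146.76 kPa


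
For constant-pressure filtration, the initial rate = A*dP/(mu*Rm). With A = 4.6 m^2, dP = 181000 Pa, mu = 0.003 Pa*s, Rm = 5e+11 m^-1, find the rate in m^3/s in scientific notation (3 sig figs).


rate = A * dP / (mu * Rm)
rate = 4.6 * 181000 / (0.003 * 5e+11)
rate = 832600.0 / 1.500e+09
rate = 5.55e-04 m^3/s


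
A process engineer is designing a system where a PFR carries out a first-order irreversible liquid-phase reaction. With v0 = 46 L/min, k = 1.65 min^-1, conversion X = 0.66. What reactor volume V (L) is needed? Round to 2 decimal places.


V = (v0/k) * ln(1/(1-X))
V = (46/1.65) * ln(1/(1-0.66))
V = 27.878788 * ln(2.941176)
V = 27.878788 * 1.07881
V = 30.08 L


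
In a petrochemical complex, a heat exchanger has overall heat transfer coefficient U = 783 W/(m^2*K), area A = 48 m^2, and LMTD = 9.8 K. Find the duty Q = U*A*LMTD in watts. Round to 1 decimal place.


Q = U * A * LMTD
Q = 783 * 48 * 9.8
Q = 368323.2 W


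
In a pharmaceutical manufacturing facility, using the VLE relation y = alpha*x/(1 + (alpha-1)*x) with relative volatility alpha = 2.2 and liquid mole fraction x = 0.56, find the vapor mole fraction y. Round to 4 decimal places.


y = alpha*x / (1 + (alpha-1)*x)
y = 2.2*0.56 / (1 + (2.2-1)*0.56)
y = 1.232 / (1 + 0.672)
y = 1.232 / 1.672
y = 0.7368


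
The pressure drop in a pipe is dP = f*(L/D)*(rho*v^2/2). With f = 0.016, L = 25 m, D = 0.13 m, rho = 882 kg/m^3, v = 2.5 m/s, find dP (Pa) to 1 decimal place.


dP = f * (L/D) * (rho*v^2/2)
dP = 0.016 * (25/0.13) * (882*2.5^2/2)
L/D = 192.30769231
rho*v^2/2 = 882*6.25/2 = 2756.25
dP = 0.016 * 192.30769231 * 2756.25
dP = 8480.8 Pa


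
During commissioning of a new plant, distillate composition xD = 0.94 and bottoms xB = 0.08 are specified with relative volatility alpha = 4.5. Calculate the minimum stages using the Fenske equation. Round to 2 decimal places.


N_min = ln((xD*(1-xB))/(xB*(1-xD))) / ln(alpha)
Numerator inside ln: 0.8648 / 0.0048 = 180.166667
ln(180.166667) = 5.193882
ln(alpha) = ln(4.5) = 1.504077
N_min = 5.193882 / 1.504077 = 3.45


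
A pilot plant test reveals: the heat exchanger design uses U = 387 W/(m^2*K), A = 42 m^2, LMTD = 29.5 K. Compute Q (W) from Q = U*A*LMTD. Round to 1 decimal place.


Q = U * A * LMTD
Q = 387 * 42 * 29.5
Q = 479493.0 W


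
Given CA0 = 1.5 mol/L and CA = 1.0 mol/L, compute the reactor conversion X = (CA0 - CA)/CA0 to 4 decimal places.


X = (CA0 - CA) / CA0
X = (1.5 - 1.0) / 1.5
X = 0.5 / 1.5
X = 0.3333


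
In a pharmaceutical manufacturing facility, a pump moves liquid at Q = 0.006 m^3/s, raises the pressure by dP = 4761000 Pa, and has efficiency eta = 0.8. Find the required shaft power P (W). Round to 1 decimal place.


P = Q * dP / eta
P = 0.006 * 4761000 / 0.8
P = 28566.0 / 0.8
P = 35707.5 W


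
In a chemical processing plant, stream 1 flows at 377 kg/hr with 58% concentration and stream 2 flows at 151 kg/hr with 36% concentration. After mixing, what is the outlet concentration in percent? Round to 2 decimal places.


Mass balance on solute: F1*x1 + F2*x2 = F3*x3
F3 = F1 + F2 = 377 + 151 = 528 kg/hr
x3 = (F1*x1 + F2*x2)/F3
x3 = (377*0.58 + 151*0.36) / 528
x3 = 51.71%


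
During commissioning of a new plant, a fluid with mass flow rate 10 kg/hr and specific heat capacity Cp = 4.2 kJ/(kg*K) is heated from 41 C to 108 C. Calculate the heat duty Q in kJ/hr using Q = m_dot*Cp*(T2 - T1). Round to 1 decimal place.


Q = m_dot * Cp * (T2 - T1)
Q = 10 * 4.2 * (108 - 41)
Q = 10 * 4.2 * 67
Q = 2814.0 kJ/hr


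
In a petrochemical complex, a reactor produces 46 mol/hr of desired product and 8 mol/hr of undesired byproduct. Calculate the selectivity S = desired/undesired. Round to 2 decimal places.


S = desired product rate / undesired product rate
S = 46 / 8
S = 5.75


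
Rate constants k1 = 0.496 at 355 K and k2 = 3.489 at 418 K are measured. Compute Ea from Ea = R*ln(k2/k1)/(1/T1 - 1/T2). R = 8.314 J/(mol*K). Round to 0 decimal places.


Ea = R * ln(k2/k1) / (1/T1 - 1/T2)
ln(k2/k1) = ln(3.489/0.496) = 1.9507945
1/T1 - 1/T2 = 1/355 - 1/418 = 0.000424556911
Ea = 8.314 * 1.9507945 / 0.000424556911
Ea = 38202 J/mol


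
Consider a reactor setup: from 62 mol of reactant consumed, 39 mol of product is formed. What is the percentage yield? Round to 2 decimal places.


Yield = (moles product / moles consumed) * 100%
Yield = (39 / 62) * 100
Yield = 0.629 * 100
Yield = 62.90%


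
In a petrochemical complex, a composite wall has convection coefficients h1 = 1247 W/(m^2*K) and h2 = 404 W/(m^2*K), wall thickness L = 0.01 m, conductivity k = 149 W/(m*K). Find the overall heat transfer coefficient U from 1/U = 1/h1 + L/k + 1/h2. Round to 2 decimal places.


1/U = 1/h1 + L/k + 1/h2
1/U = 1/1247 + 0.01/149 + 1/404
1/U = 0.0008019246 + 6.71141e-05 + 0.0024752475
1/U = 0.0033442862
U = 299.02 W/(m^2*K)


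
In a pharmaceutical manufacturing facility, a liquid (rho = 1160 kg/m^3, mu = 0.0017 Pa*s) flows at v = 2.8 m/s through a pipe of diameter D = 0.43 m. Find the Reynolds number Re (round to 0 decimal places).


Re = rho * v * D / mu
Re = 1160 * 2.8 * 0.43 / 0.0017
Re = 1396.64 / 0.0017
Re = 821553
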